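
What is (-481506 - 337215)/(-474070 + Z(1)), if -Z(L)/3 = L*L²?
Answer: 818721/474073 ≈ 1.7270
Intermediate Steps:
Z(L) = -3*L³ (Z(L) = -3*L*L² = -3*L³)
(-481506 - 337215)/(-474070 + Z(1)) = (-481506 - 337215)/(-474070 - 3*1³) = -818721/(-474070 - 3*1) = -818721/(-474070 - 3) = -818721/(-474073) = -818721*(-1/474073) = 818721/474073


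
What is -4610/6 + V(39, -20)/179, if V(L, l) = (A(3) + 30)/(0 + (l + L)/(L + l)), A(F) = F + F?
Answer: -412487/537 ≈ -768.13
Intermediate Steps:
A(F) = 2*F
V(L, l) = 36 (V(L, l) = (2*3 + 30)/(0 + (l + L)/(L + l)) = (6 + 30)/(0 + (L + l)/(L + l)) = 36/(0 + 1) = 36/1 = 36*1 = 36)
-4610/6 + V(39, -20)/179 = -4610/6 + 36/179 = -4610*1/6 + 36*(1/179) = -2305/3 + 36/179 = -412487/537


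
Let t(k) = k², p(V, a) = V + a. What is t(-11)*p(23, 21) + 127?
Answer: 5451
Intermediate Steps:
t(-11)*p(23, 21) + 127 = (-11)²*(23 + 21) + 127 = 121*44 + 127 = 5324 + 127 = 5451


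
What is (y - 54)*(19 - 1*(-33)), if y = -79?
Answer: -6916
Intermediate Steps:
(y - 54)*(19 - 1*(-33)) = (-79 - 54)*(19 - 1*(-33)) = -133*(19 + 33) = -133*52 = -6916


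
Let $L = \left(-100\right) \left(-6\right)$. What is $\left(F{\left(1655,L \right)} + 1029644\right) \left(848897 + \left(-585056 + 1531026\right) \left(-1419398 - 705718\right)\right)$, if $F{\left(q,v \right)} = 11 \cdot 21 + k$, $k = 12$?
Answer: $-2070376824281590601$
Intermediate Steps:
$L = 600$
$F{\left(q,v \right)} = 243$ ($F{\left(q,v \right)} = 11 \cdot 21 + 12 = 231 + 12 = 243$)
$\left(F{\left(1655,L \right)} + 1029644\right) \left(848897 + \left(-585056 + 1531026\right) \left(-1419398 - 705718\right)\right) = \left(243 + 1029644\right) \left(848897 + \left(-585056 + 1531026\right) \left(-1419398 - 705718\right)\right) = 1029887 \left(848897 + 945970 \left(-2125116\right)\right) = 1029887 \left(848897 - 2010295982520\right) = 1029887 \left(-2010295133623\right) = -2070376824281590601$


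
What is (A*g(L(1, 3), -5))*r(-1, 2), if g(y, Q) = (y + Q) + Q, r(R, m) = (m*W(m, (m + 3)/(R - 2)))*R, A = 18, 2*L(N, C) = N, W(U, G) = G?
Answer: -570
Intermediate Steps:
L(N, C) = N/2
r(R, m) = R*m*(3 + m)/(-2 + R) (r(R, m) = (m*((m + 3)/(R - 2)))*R = (m*((3 + m)/(-2 + R)))*R = (m*(3 + m)/(-2 + R))*R = R*m*(3 + m)/(-2 + R))
g(y, Q) = y + 2*Q (g(y, Q) = (Q + y) + Q = y + 2*Q)
(A*g(L(1, 3), -5))*r(-1, 2) = (18*((½)*1 + 2*(-5)))*(-1*2*(3 + 2)/(-2 - 1)) = (18*(½ - 10))*(-1*2*5/(-3)) = (18*(-19/2))*(-1*2*(-⅓)*5) = -171*10/3 = -570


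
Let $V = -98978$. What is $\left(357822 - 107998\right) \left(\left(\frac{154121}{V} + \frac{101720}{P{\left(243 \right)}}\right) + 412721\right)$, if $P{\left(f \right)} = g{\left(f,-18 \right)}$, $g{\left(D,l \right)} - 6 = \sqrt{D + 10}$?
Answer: $\frac{99975853956649168}{976283} + \frac{25412097280 \sqrt{253}}{217} \approx 1.0427 \cdot 10^{11}$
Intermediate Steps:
$g{\left(D,l \right)} = 6 + \sqrt{10 + D}$ ($g{\left(D,l \right)} = 6 + \sqrt{D + 10} = 6 + \sqrt{10 + D}$)
$P{\left(f \right)} = 6 + \sqrt{10 + f}$
$\left(357822 - 107998\right) \left(\left(\frac{154121}{V} + \frac{101720}{P{\left(243 \right)}}\right) + 412721\right) = \left(357822 - 107998\right) \left(\left(\frac{154121}{-98978} + \frac{101720}{6 + \sqrt{10 + 243}}\right) + 412721\right) = 249824 \left(\left(154121 \left(- \frac{1}{98978}\right) + \frac{101720}{6 + \sqrt{253}}\right) + 412721\right) = 249824 \left(\left(- \frac{14011}{8998} + \frac{101720}{6 + \sqrt{253}}\right) + 412721\right) = 249824 \left(\frac{3713649547}{8998} + \frac{101720}{6 + \sqrt{253}}\right) = \frac{463879392214864}{4499} + \frac{25412097280}{6 + \sqrt{253}}$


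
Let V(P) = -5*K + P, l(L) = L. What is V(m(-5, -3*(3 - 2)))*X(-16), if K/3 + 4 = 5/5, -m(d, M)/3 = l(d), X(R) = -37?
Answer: -2220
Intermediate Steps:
m(d, M) = -3*d
K = -9 (K = -12 + 3*(5/5) = -12 + 3*(5*(⅕)) = -12 + 3*1 = -12 + 3 = -9)
V(P) = 45 + P (V(P) = -5*(-9) + P = 45 + P)
V(m(-5, -3*(3 - 2)))*X(-16) = (45 - 3*(-5))*(-37) = (45 + 15)*(-37) = 60*(-37) = -2220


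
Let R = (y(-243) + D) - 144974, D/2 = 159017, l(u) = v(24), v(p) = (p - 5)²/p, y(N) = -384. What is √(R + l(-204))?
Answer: √24867510/12 ≈ 415.56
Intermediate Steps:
v(p) = (-5 + p)²/p
l(u) = 361/24 (l(u) = (-5 + 24)²/24 = (1/24)*19² = (1/24)*361 = 361/24)
D = 318034 (D = 2*159017 = 318034)
R = 172676 (R = (-384 + 318034) - 144974 = 317650 - 144974 = 172676)
√(R + l(-204)) = √(172676 + 361/24) = √(4144585/24) = √24867510/12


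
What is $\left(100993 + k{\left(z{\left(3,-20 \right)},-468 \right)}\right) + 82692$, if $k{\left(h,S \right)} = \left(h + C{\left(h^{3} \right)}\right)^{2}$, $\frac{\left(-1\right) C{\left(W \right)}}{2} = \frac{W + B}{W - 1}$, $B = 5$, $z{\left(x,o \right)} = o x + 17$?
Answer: $\frac{73373111039809}{395095129} \approx 1.8571 \cdot 10^{5}$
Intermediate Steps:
$z{\left(x,o \right)} = 17 + o x$
$C{\left(W \right)} = - \frac{2 \left(5 + W\right)}{-1 + W}$ ($C{\left(W \right)} = - 2 \frac{W + 5}{W - 1} = - 2 \frac{5 + W}{-1 + W} = - \frac{2 \left(5 + W\right)}{-1 + W}$)
$k{\left(h,S \right)} = \left(h + \frac{2 \left(-5 - h^{3}\right)}{-1 + h^{3}}\right)^{2}$
$\left(100993 + k{\left(z{\left(3,-20 \right)},-468 \right)}\right) + 82692 = \left(100993 + \frac{\left(-10 + \left(17 - 60\right)^{4} - \left(17 - 60\right) - 2 \left(17 - 60\right)^{3}\right)^{2}}{\left(-1 + \left(17 - 60\right)^{3}\right)^{2}}\right) + 82692 = \left(100993 + \frac{\left(-10 + \left(-43\right)^{4} - -43 - 2 \left(-43\right)^{3}\right)^{2}}{\left(-1 + \left(-43\right)^{3}\right)^{2}}\right) + 82692 = \left(100993 + \frac{\left(-10 + 3418801 + 43 - -159014\right)^{2}}{\left(-1 - 79507\right)^{2}}\right) + 82692 = \left(100993 + \frac{\left(-10 + 3418801 + 43 + 159014\right)^{2}}{6321522064}\right) + 82692 = \left(100993 + \frac{3577848^{2}}{6321522064}\right) + 82692 = \left(100993 + \frac{1}{6321522064} \cdot 12800996311104\right) + 82692 = \left(100993 + \frac{800062269444}{395095129}\right) + 82692 = \frac{40701904632541}{395095129} + 82692 = \frac{73373111039809}{395095129}$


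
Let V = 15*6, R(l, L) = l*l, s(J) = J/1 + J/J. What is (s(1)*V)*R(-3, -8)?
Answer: 1620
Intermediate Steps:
s(J) = 1 + J (s(J) = J*1 + 1 = J + 1 = 1 + J)
R(l, L) = l²
V = 90
(s(1)*V)*R(-3, -8) = ((1 + 1)*90)*(-3)² = (2*90)*9 = 180*9 = 1620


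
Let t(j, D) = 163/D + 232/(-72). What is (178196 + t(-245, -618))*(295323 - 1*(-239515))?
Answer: 88346926484899/927 ≈ 9.5304e+10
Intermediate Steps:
t(j, D) = -29/9 + 163/D (t(j, D) = 163/D + 232*(-1/72) = 163/D - 29/9 = -29/9 + 163/D)
(178196 + t(-245, -618))*(295323 - 1*(-239515)) = (178196 + (-29/9 + 163/(-618)))*(295323 - 1*(-239515)) = (178196 + (-29/9 + 163*(-1/618)))*(295323 + 239515) = (178196 + (-29/9 - 163/618))*534838 = (178196 - 6463/1854)*534838 = (330368921/1854)*534838 = 88346926484899/927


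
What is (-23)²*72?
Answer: 38088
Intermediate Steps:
(-23)²*72 = 529*72 = 38088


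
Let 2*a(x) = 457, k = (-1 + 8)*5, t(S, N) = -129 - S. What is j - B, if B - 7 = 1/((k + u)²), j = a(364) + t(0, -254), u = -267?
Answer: 4978719/53824 ≈ 92.500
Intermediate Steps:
k = 35 (k = 7*5 = 35)
a(x) = 457/2 (a(x) = (½)*457 = 457/2)
j = 199/2 (j = 457/2 + (-129 - 1*0) = 457/2 + (-129 + 0) = 457/2 - 129 = 199/2 ≈ 99.500)
B = 376769/53824 (B = 7 + 1/((35 - 267)²) = 7 + 1/((-232)²) = 7 + 1/53824 = 376769/53824 ≈ 7.0000)
j - B = 199/2 - 1*376769/53824 = 199/2 - 376769/53824 = 4978719/53824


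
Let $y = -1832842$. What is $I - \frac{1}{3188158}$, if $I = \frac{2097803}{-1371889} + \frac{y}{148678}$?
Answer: $- \frac{4505429959023929159}{325143835718054618} \approx -13.857$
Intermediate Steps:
$I = - \frac{1413176466486}{101984856371}$ ($I = \frac{2097803}{-1371889} - \frac{1832842}{148678} = 2097803 \left(- \frac{1}{1371889}\right) - \frac{916421}{74339} = - \frac{2097803}{1371889} - \frac{916421}{74339} = - \frac{1413176466486}{101984856371} \approx -13.857$)
$I - \frac{1}{3188158} = - \frac{1413176466486}{101984856371} - \frac{1}{3188158} = - \frac{4505429959023929159}{325143835718054618}$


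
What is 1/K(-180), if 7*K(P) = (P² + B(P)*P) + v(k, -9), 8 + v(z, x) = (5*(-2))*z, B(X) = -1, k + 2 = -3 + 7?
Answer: 7/32552 ≈ 0.00021504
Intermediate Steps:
k = 2 (k = -2 + (-3 + 7) = -2 + 4 = 2)
v(z, x) = -8 - 10*z (v(z, x) = -8 + (5*(-2))*z = -8 - 10*z)
K(P) = -4 - P/7 + P²/7 (K(P) = ((P² - P) + (-8 - 10*2))/7 = ((P² - P) + (-8 - 20))/7 = ((P² - P) - 28)/7 = (-28 + P² - P)/7 = -4 - P/7 + P²/7)
1/K(-180) = 1/(-4 - ⅐*(-180) + (⅐)*(-180)²) = 1/(-4 + 180/7 + (⅐)*32400) = 1/(-4 + 180/7 + 32400/7) = 1/(32552/7) = 7/32552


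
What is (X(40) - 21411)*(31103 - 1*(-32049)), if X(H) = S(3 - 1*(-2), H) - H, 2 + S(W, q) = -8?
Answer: -1355305072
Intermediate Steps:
S(W, q) = -10 (S(W, q) = -2 - 8 = -10)
X(H) = -10 - H
(X(40) - 21411)*(31103 - 1*(-32049)) = ((-10 - 1*40) - 21411)*(31103 - 1*(-32049)) = ((-10 - 40) - 21411)*(31103 + 32049) = (-50 - 21411)*63152 = -21461*63152 = -1355305072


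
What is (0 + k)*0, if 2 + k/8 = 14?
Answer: 0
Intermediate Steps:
k = 96 (k = -16 + 8*14 = -16 + 112 = 96)
(0 + k)*0 = (0 + 96)*0 = 96*0 = 0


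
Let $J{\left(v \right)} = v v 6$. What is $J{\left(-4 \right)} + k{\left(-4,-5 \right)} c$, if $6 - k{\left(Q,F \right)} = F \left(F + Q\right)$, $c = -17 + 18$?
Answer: $57$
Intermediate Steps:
$c = 1$
$J{\left(v \right)} = 6 v^{2}$ ($J{\left(v \right)} = v^{2} \cdot 6 = 6 v^{2}$)
$k{\left(Q,F \right)} = 6 - F \left(F + Q\right)$
$J{\left(-4 \right)} + k{\left(-4,-5 \right)} c = 6 \left(-4\right)^{2} + \left(6 - \left(-5\right)^{2} - \left(-5\right) \left(-4\right)\right) 1 = 6 \cdot 16 + \left(6 - 25 - 20\right) 1 = 96 + \left(6 - 25 - 20\right) 1 = 96 - 39 = 57$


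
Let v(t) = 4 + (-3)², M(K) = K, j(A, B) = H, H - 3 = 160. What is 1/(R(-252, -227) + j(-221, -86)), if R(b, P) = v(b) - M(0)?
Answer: 1/176 ≈ 0.0056818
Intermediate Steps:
H = 163 (H = 3 + 160 = 163)
j(A, B) = 163
v(t) = 13 (v(t) = 4 + 9 = 13)
R(b, P) = 13 (R(b, P) = 13 - 1*0 = 13 + 0 = 13)
1/(R(-252, -227) + j(-221, -86)) = 1/(13 + 163) = 1/176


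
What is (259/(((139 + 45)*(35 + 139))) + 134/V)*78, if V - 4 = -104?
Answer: -13858793/133400 ≈ -103.89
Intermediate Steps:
V = -100 (V = 4 - 104 = -100)
(259/(((139 + 45)*(35 + 139))) + 134/V)*78 = (259/(((139 + 45)*(35 + 139))) + 134/(-100))*78 = (259/((184*174)) + 134*(-1/100))*78 = (259/32016 - 67/50)*78 = -1066061/800400*78 = -13858793/133400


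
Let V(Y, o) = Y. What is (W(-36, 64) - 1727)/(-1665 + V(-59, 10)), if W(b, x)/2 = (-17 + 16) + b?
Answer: 1801/1724 ≈ 1.0447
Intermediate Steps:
W(b, x) = -2 + 2*b (W(b, x) = 2*((-17 + 16) + b) = 2*(-1 + b) = -2 + 2*b)
(W(-36, 64) - 1727)/(-1665 + V(-59, 10)) = ((-2 + 2*(-36)) - 1727)/(-1665 - 59) = ((-2 - 72) - 1727)/(-1724) = (-74 - 1727)*(-1/1724) = -1801*(-1/1724) = 1801/1724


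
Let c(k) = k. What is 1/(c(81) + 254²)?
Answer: 1/64597 ≈ 1.5481e-5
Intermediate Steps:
1/(c(81) + 254²) = 1/(81 + 254²) = 1/(81 + 64516) = 1/64597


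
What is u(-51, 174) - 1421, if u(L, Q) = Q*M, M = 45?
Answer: 6409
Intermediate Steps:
u(L, Q) = 45*Q (u(L, Q) = Q*45 = 45*Q)
u(-51, 174) - 1421 = 45*174 - 1421 = 7830 - 1421 = 6409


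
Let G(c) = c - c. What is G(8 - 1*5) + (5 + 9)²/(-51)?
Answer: -196/51 ≈ -3.8431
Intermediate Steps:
G(c) = 0
G(8 - 1*5) + (5 + 9)²/(-51) = 0 + (5 + 9)²/(-51) = 0 + 14²*(-1/51) = 0 + 196*(-1/51) = 0 - 196/51 = -196/51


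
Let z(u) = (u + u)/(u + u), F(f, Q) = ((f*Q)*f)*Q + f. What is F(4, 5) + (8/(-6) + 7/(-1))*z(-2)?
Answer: 1187/3 ≈ 395.67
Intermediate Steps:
F(f, Q) = f + Q²*f² (F(f, Q) = ((Q*f)*f)*Q + f = (Q*f²)*Q + f = Q²*f² + f = f + Q²*f²)
z(u) = 1 (z(u) = (2*u)/((2*u)) = (2*u)*(1/(2*u)) = 1)
F(4, 5) + (8/(-6) + 7/(-1))*z(-2) = 4*(1 + 4*5²) + (8/(-6) + 7/(-1))*1 = 4*(1 + 4*25) + (8*(-⅙) + 7*(-1))*1 = 4*(1 + 100) + (-4/3 - 7)*1 = 4*101 - 25/3*1 = 404 - 25/3 = 1187/3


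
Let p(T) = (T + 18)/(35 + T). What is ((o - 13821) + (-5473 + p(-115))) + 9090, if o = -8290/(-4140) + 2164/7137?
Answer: -133953544033/13132080 ≈ -10200.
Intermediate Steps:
o = 756941/328302 (o = -8290*(-1/4140) + 2164*(1/7137) = 829/414 + 2164/7137 = 756941/328302 ≈ 2.3056)
p(T) = (18 + T)/(35 + T)
((o - 13821) + (-5473 + p(-115))) + 9090 = ((756941/328302 - 13821) + (-5473 + (18 - 115)/(35 - 115))) + 9090 = (-4536705001/328302 + (-5473 - 97/(-80))) + 9090 = (-4536705001/328302 + (-5473 - 1/80*(-97))) + 9090 = (-4536705001/328302 + (-5473 + 97/80)) + 9090 = (-4536705001/328302 - 437743/80) + 9090 = -253324151233/13132080 + 9090 = -133953544033/13132080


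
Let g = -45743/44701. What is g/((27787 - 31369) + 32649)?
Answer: -45743/1299323967 ≈ -3.5205e-5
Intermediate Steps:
g = -45743/44701 (g = -45743*1/44701 = -45743/44701 ≈ -1.0233)
g/((27787 - 31369) + 32649) = -45743/(44701*((27787 - 31369) + 32649)) = -45743/(44701*(-3582 + 32649)) = -45743/44701/29067 = -45743/44701*1/29067 = -45743/1299323967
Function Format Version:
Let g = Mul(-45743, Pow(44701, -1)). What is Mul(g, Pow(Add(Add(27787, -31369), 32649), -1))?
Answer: Rational(-45743, 1299323967) ≈ -3.5205e-5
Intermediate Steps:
g = Rational(-45743, 44701) (g = Mul(-45743, Rational(1, 44701)) = Rational(-45743, 44701) ≈ -1.0233)
Mul(g, Pow(Add(Add(27787, -31369), 32649), -1)) = Mul(Rational(-45743, 44701), Pow(Add(Add(27787, -31369), 32649), -1)) = Mul(Rational(-45743, 44701), Pow(Add(-3582, 32649), -1)) = Mul(Rational(-45743, 44701), Pow(29067, -1)) = Mul(Rational(-45743, 44701), Rational(1, 29067)) = Rational(-45743, 1299323967)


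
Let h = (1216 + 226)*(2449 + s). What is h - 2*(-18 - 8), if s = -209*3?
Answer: 2627376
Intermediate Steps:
s = -627
h = 2627324 (h = (1216 + 226)*(2449 - 627) = 1442*1822 = 2627324)
h - 2*(-18 - 8) = 2627324 - 2*(-18 - 8) = 2627324 - 2*(-26) = 2627324 + 52 = 2627376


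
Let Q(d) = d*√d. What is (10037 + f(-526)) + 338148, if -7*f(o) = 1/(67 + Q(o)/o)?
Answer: 12223034358/35105 + I*√526/35105 ≈ 3.4819e+5 + 0.00065332*I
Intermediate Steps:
Q(d) = d^(3/2)
f(o) = -1/(7*(67 + √o)) (f(o) = -1/(7*(67 + o^(3/2)/o)) = -1/(7*(67 + √o)))
(10037 + f(-526)) + 338148 = (10037 - 1*(-526)/(7*(-526)^(3/2) + 469*(-526))) + 338148 = (10037 - 1*(-526)/(7*(-526*I*√526) - 246694)) + 338148 = (10037 - 1*(-526)/(-3682*I*√526 - 246694)) + 338148 = (10037 - 1*(-526)/(-246694 - 3682*I*√526)) + 338148 = (10037 + 526/(-246694 - 3682*I*√526)) + 338148 = 348185 + 526/(-246694 - 3682*I*√526)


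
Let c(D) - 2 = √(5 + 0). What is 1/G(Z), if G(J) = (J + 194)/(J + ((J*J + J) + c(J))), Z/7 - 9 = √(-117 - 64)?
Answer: (896*√181 + 4772*I - I*√5)/(-257*I + 7*√181) ≈ -1.2093 + 47.348*I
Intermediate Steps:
c(D) = 2 + √5 (c(D) = 2 + √(5 + 0) = 2 + √5)
Z = 63 + 7*I*√181 (Z = 63 + 7*√(-117 - 64) = 63 + 7*√(-181) = 63 + 7*(I*√181) = 63 + 7*I*√181 ≈ 63.0 + 94.175*I)
G(J) = (194 + J)/(2 + √5 + J² + 2*J) (G(J) = (J + 194)/(J + ((J*J + J) + (2 + √5))) = (194 + J)/(J + ((J² + J) + (2 + √5))) = (194 + J)/(J + ((J + J²) + (2 + √5))) = (194 + J)/(J + (2 + J + √5 + J²)) = (194 + J)/(2 + √5 + J² + 2*J))
1/G(Z) = 1/((194 + (63 + 7*I*√181))/(2 + √5 + (63 + 7*I*√181)² + 2*(63 + 7*I*√181))) = 1/((257 + 7*I*√181)/(2 + √5 + (63 + 7*I*√181)² + (126 + 14*I*√181))) = 1/((257 + 7*I*√181)/(128 + √5 + (63 + 7*I*√181)² + 14*I*√181)) = (128 + √5 + (63 + 7*I*√181)² + 14*I*√181)/(257 + 7*I*√181)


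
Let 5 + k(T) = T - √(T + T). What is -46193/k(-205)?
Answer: 970053/4451 - 46193*I*√410/44510 ≈ 217.94 - 21.014*I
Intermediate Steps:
k(T) = -5 + T - √2*√T (k(T) = -5 + (T - √(T + T)) = -5 + (T - √(2*T)) = -5 + (T - √2*√T) = -5 + T - √2*√T)
-46193/k(-205) = -46193/(-5 - 205 - √2*√(-205)) = -46193/(-5 - 205 - √2*I*√205) = -46193/(-5 - 205 - I*√410) = -46193/(-210 - I*√410)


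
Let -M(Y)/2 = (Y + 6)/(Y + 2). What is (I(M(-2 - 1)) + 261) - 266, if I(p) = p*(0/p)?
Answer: -5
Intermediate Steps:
M(Y) = -2*(6 + Y)/(2 + Y) (M(Y) = -2*(Y + 6)/(Y + 2) = -2*(6 + Y)/(2 + Y))
I(p) = 0 (I(p) = p*0 = 0)
(I(M(-2 - 1)) + 261) - 266 = (0 + 261) - 266 = 261 - 266 = -5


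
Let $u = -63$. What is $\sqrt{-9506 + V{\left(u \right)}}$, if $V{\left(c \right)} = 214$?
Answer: $2 i \sqrt{2323} \approx 96.395 i$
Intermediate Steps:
$\sqrt{-9506 + V{\left(u \right)}} = \sqrt{-9506 + 214} = \sqrt{-9292} = 2 i \sqrt{2323}$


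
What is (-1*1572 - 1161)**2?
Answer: 7469289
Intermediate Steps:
(-1*1572 - 1161)**2 = (-1572 - 1161)**2 = (-2733)**2 = 7469289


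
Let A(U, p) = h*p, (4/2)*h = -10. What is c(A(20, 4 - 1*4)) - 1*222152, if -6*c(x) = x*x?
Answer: -222152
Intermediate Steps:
h = -5 (h = (½)*(-10) = -5)
A(U, p) = -5*p
c(x) = -x²/6 (c(x) = -x*x/6 = -x²/6)
c(A(20, 4 - 1*4)) - 1*222152 = -25*(4 - 1*4)²/6 - 1*222152 = -25*(4 - 4)²/6 - 222152 = -(-5*0)²/6 - 222152 = -⅙*0² - 222152 = -⅙*0 - 222152 = 0 - 222152 = -222152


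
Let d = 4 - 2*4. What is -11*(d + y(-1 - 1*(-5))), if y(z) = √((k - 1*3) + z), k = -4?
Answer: 44 - 11*I*√3 ≈ 44.0 - 19.053*I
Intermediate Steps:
d = -4 (d = 4 - 8 = -4)
y(z) = √(-7 + z) (y(z) = √((-4 - 1*3) + z) = √((-4 - 3) + z) = √(-7 + z))
-11*(d + y(-1 - 1*(-5))) = -11*(-4 + √(-7 + (-1 - 1*(-5)))) = -11*(-4 + √(-7 + (-1 + 5))) = -11*(-4 + √(-7 + 4)) = -11*(-4 + √(-3)) = -11*(-4 + I*√3) = 44 - 11*I*√3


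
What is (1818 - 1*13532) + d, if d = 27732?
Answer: 16018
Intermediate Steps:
(1818 - 1*13532) + d = (1818 - 1*13532) + 27732 = (1818 - 13532) + 27732 = -11714 + 27732 = 16018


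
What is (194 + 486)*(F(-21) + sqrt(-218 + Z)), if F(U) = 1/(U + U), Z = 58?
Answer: -340/21 + 2720*I*sqrt(10) ≈ -16.19 + 8601.4*I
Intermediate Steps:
F(U) = 1/(2*U)
(194 + 486)*(F(-21) + sqrt(-218 + Z)) = (194 + 486)*((1/2)/(-21) + sqrt(-218 + 58)) = 680*((1/2)*(-1/21) + sqrt(-160)) = 680*(-1/42 + 4*I*sqrt(10)) = -340/21 + 2720*I*sqrt(10)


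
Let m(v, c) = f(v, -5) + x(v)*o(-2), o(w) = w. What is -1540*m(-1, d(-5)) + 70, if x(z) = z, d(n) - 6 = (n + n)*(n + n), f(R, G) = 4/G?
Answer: -1778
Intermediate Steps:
d(n) = 6 + 4*n**2 (d(n) = 6 + (n + n)*(n + n) = 6 + (2*n)*(2*n) = 6 + 4*n**2)
m(v, c) = -4/5 - 2*v (m(v, c) = 4/(-5) + v*(-2) = 4*(-1/5) - 2*v = -4/5 - 2*v)
-1540*m(-1, d(-5)) + 70 = -1540*(-4/5 - 2*(-1)) + 70 = -1540*(-4/5 + 2) + 70 = -1540*6/5 + 70 = -110*84/5 + 70 = -1848 + 70 = -1778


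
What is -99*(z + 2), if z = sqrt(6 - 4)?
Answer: -198 - 99*sqrt(2) ≈ -338.01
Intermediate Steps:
z = sqrt(2) ≈ 1.4142
-99*(z + 2) = -99*(sqrt(2) + 2) = -99*(2 + sqrt(2)) = -198 - 99*sqrt(2)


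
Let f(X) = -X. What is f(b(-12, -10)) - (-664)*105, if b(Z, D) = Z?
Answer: 69732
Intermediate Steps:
f(b(-12, -10)) - (-664)*105 = -1*(-12) - (-664)*105 = 12 - 1*(-69720) = 12 + 69720 = 69732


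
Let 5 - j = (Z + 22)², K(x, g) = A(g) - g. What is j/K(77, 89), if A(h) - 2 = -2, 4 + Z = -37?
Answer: 4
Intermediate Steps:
Z = -41 (Z = -4 - 37 = -41)
A(h) = 0 (A(h) = 2 - 2 = 0)
K(x, g) = -g (K(x, g) = 0 - g = -g)
j = -356 (j = 5 - (-41 + 22)² = 5 - 1*(-19)² = 5 - 1*361 = 5 - 361 = -356)
j/K(77, 89) = -356/((-1*89)) = -356/(-89) = -356*(-1/89) = 4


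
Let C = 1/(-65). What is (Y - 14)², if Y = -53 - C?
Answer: 18957316/4225 ≈ 4486.9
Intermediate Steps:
C = -1/65 ≈ -0.015385
Y = -3444/65 (Y = -53 - 1*(-1/65) = -53 + 1/65 = -3444/65 ≈ -52.985)
(Y - 14)² = (-3444/65 - 14)² = (-4354/65)² = 18957316/4225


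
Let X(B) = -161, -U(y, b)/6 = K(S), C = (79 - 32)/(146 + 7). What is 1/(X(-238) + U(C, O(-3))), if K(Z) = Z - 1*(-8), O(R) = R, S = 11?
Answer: -1/275 ≈ -0.0036364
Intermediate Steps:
K(Z) = 8 + Z (K(Z) = Z + 8 = 8 + Z)
C = 47/153 ≈ 0.30719
U(y, b) = -114 (U(y, b) = -6*(8 + 11) = -6*19 = -114)
1/(X(-238) + U(C, O(-3))) = 1/(-161 - 114) = 1/(-275) = -1/275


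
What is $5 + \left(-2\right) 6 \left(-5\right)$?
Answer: $65$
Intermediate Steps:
$5 + \left(-2\right) 6 \left(-5\right) = 5 - -60 = 5 + 60 = 65$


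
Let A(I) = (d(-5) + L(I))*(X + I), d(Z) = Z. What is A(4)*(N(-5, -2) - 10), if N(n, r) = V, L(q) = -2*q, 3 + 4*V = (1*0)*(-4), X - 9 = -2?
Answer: 6149/4 ≈ 1537.3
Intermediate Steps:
X = 7 (X = 9 - 2 = 7)
V = -¾ (V = -¾ + ((1*0)*(-4))/4 = -¾ + (0*(-4))/4 = -¾ + (¼)*0 = -¾ + 0 = -¾ ≈ -0.75000)
N(n, r) = -¾
A(I) = (-5 - 2*I)*(7 + I)
A(4)*(N(-5, -2) - 10) = (-35 - 19*4 - 2*4²)*(-¾ - 10) = (-35 - 76 - 2*16)*(-43/4) = (-35 - 76 - 32)*(-43/4) = -143*(-43/4) = 6149/4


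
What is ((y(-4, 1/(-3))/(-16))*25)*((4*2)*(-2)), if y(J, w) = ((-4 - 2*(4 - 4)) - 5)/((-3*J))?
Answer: -75/4 ≈ -18.750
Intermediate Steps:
y(J, w) = 3/J (y(J, w) = ((-4 - 2*0) - 5)*(-1/(3*J)) = ((-4 + 0) - 5)*(-1/(3*J)) = (-4 - 5)*(-1/(3*J)) = -(-3)/J = 3/J)
((y(-4, 1/(-3))/(-16))*25)*((4*2)*(-2)) = (((3/(-4))/(-16))*25)*((4*2)*(-2)) = (((3*(-1/4))*(-1/16))*25)*(8*(-2)) = (-3/4*(-1/16)*25)*(-16) = ((3/64)*25)*(-16) = (75/64)*(-16) = -75/4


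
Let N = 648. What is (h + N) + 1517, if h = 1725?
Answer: 3890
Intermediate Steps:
(h + N) + 1517 = (1725 + 648) + 1517 = 2373 + 1517 = 3890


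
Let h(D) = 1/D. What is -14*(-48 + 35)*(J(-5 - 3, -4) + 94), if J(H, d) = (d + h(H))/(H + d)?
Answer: 274729/16 ≈ 17171.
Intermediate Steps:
J(H, d) = (d + 1/H)/(H + d)
-14*(-48 + 35)*(J(-5 - 3, -4) + 94) = -14*(-48 + 35)*((1 + (-5 - 3)*(-4))/((-5 - 3)*((-5 - 3) - 4)) + 94) = -(-182)*((1 - 8*(-4))/((-8)*(-8 - 4)) + 94) = -(-182)*(-⅛*(1 + 32)/(-12) + 94) = -(-182)*(-⅛*(-1/12)*33 + 94) = -(-182)*(11/32 + 94) = -(-182)*3019/32 = -14*(-39247/32) = 274729/16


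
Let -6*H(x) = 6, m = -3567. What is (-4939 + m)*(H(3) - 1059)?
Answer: 9016360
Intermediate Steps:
H(x) = -1 (H(x) = -⅙*6 = -1)
(-4939 + m)*(H(3) - 1059) = (-4939 - 3567)*(-1 - 1059) = -8506*(-1060) = 9016360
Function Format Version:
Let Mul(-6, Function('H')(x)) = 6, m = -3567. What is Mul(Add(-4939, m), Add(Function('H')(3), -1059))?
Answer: 9016360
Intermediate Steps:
Function('H')(x) = -1 (Function('H')(x) = Mul(Rational(-1, 6), 6) = -1)
Mul(Add(-4939, m), Add(Function('H')(3), -1059)) = Mul(Add(-4939, -3567), Add(-1, -1059)) = Mul(-8506, -1060) = 9016360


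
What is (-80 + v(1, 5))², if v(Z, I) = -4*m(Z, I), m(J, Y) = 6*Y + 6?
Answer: 50176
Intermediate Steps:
m(J, Y) = 6 + 6*Y
v(Z, I) = -24 - 24*I (v(Z, I) = -4*(6 + 6*I) = -24 - 24*I)
(-80 + v(1, 5))² = (-80 + (-24 - 24*5))² = (-80 + (-24 - 120))² = (-80 - 144)² = (-224)² = 50176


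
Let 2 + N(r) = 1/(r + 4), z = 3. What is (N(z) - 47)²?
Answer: 116964/49 ≈ 2387.0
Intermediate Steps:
N(r) = -2 + 1/(4 + r) (N(r) = -2 + 1/(r + 4) = -2 + 1/(4 + r))
(N(z) - 47)² = ((-7 - 2*3)/(4 + 3) - 47)² = ((-7 - 6)/7 - 47)² = ((⅐)*(-13) - 47)² = (-13/7 - 47)² = (-342/7)² = 116964/49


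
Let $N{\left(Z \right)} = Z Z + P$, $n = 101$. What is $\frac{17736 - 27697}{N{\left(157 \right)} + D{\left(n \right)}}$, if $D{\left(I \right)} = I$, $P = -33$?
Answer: $- \frac{1423}{3531} \approx -0.403$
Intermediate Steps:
$N{\left(Z \right)} = -33 + Z^{2}$ ($N{\left(Z \right)} = Z Z - 33 = Z^{2} - 33 = -33 + Z^{2}$)
$\frac{17736 - 27697}{N{\left(157 \right)} + D{\left(n \right)}} = \frac{17736 - 27697}{\left(-33 + 157^{2}\right) + 101} = - \frac{9961}{\left(-33 + 24649\right) + 101} = - \frac{9961}{24616 + 101} = - \frac{9961}{24717} = \left(-9961\right) \frac{1}{24717} = - \frac{1423}{3531}$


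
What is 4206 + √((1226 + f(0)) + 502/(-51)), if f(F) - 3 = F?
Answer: 4206 + √3171027/51 ≈ 4240.9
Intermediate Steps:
f(F) = 3 + F
4206 + √((1226 + f(0)) + 502/(-51)) = 4206 + √((1226 + (3 + 0)) + 502/(-51)) = 4206 + √((1226 + 3) + 502*(-1/51)) = 4206 + √(1229 - 502/51) = 4206 + √(62177/51) = 4206 + √3171027/51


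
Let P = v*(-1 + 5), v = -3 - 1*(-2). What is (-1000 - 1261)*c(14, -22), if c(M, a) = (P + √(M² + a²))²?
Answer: -1573656 + 36176*√170 ≈ -1.1020e+6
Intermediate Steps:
v = -1 (v = -3 + 2 = -1)
P = -4 (P = -(-1 + 5) = -1*4 = -4)
c(M, a) = (-4 + √(M² + a²))²
(-1000 - 1261)*c(14, -22) = (-1000 - 1261)*(-4 + √(14² + (-22)²))² = -2261*(-4 + √(196 + 484))² = -2261*(-4 + √680)² = -2261*(-4 + 2*√170)²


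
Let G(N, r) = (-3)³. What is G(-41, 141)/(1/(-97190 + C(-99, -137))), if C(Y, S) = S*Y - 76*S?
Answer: 1976805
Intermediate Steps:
G(N, r) = -27
C(Y, S) = -76*S + S*Y
G(-41, 141)/(1/(-97190 + C(-99, -137))) = -(-2624130 - 3699*(-76 - 99)) = -27/(1/(-97190 - 137*(-175))) = -27/(1/(-97190 + 23975)) = -27/(1/(-73215)) = -27/(-1/73215) = -27*(-73215) = 1976805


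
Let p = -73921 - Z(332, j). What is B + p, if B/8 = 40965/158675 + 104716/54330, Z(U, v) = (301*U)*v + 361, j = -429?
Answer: 1475764640577118/34483251 ≈ 4.2797e+7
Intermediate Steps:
Z(U, v) = 361 + 301*U*v (Z(U, v) = 301*U*v + 361 = 361 + 301*U*v)
p = 42796546 (p = -73921 - (361 + 301*332*(-429)) = -73921 - (361 - 42870828) = -73921 - 1*(-42870467) = -73921 + 42870467 = 42796546)
B = 602926072/34483251 (B = 8*(40965/158675 + 104716/54330) = 8*(40965*(1/158675) + 104716*(1/54330)) = 8*(8193/31735 + 52358/27165) = 8*(75365759/34483251) = 602926072/34483251 ≈ 17.485)
B + p = 602926072/34483251 + 42796546 = 1475764640577118/34483251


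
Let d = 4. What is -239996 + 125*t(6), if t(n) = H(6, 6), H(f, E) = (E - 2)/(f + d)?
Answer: -239946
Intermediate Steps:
H(f, E) = (-2 + E)/(4 + f) (H(f, E) = (E - 2)/(f + 4) = (-2 + E)/(4 + f))
t(n) = ⅖ (t(n) = (-2 + 6)/(4 + 6) = 4/10 = (⅒)*4 = ⅖)
-239996 + 125*t(6) = -239996 + 125*(⅖) = -239996 + 50 = -239946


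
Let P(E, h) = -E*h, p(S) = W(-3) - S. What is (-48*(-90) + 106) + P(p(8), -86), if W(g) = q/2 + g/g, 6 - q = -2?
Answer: 4168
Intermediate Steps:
q = 8 (q = 6 - 1*(-2) = 6 + 2 = 8)
W(g) = 5 (W(g) = 8/2 + g/g = 8*(½) + 1 = 4 + 1 = 5)
p(S) = 5 - S
P(E, h) = -E*h
(-48*(-90) + 106) + P(p(8), -86) = (-48*(-90) + 106) - 1*(5 - 1*8)*(-86) = (4320 + 106) - 1*(5 - 8)*(-86) = 4426 - 1*(-3)*(-86) = 4426 - 258 = 4168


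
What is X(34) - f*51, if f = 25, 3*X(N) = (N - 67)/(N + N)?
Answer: -86711/68 ≈ -1275.2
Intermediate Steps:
X(N) = (-67 + N)/(6*N) (X(N) = ((N - 67)/(N + N))/3 = ((-67 + N)/((2*N)))/3 = ((-67 + N)*(1/(2*N)))/3 = ((-67 + N)/(2*N))/3 = (-67 + N)/(6*N))
X(34) - f*51 = (1/6)*(-67 + 34)/34 - 25*51 = (1/6)*(1/34)*(-33) - 1*1275 = -11/68 - 1275 = -86711/68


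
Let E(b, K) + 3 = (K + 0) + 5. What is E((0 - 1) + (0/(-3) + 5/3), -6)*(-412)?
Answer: 1648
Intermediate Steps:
E(b, K) = 2 + K (E(b, K) = -3 + ((K + 0) + 5) = -3 + (K + 5) = -3 + (5 + K) = 2 + K)
E((0 - 1) + (0/(-3) + 5/3), -6)*(-412) = (2 - 6)*(-412) = -4*(-412) = 1648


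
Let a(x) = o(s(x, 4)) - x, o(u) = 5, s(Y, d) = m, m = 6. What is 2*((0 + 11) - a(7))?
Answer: 26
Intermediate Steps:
s(Y, d) = 6
a(x) = 5 - x
2*((0 + 11) - a(7)) = 2*((0 + 11) - (5 - 1*7)) = 2*(11 - (5 - 7)) = 2*(11 - 1*(-2)) = 2*(11 + 2) = 2*13 = 26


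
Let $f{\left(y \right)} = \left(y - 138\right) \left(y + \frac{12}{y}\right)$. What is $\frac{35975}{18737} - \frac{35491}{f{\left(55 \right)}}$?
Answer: $\frac{45642971910}{4723054327} \approx 9.6639$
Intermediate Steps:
$f{\left(y \right)} = \left(-138 + y\right) \left(y + \frac{12}{y}\right)$
$\frac{35975}{18737} - \frac{35491}{f{\left(55 \right)}} = \frac{35975}{18737} - \frac{35491}{12 + 55^{2} - \frac{1656}{55} - 7590} = 35975 \cdot \frac{1}{18737} - \frac{35491}{12 + 3025 - \frac{1656}{55} - 7590} = \frac{35975}{18737} - \frac{35491}{12 + 3025 - \frac{1656}{55} - 7590} = \frac{35975}{18737} - \frac{35491}{- \frac{252071}{55}} = \frac{35975}{18737} - - \frac{1952005}{252071} = \frac{35975}{18737} + \frac{1952005}{252071} = \frac{45642971910}{4723054327}$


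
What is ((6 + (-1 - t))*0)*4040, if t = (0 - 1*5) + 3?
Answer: 0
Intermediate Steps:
t = -2 (t = (0 - 5) + 3 = -5 + 3 = -2)
((6 + (-1 - t))*0)*4040 = ((6 + (-1 - 1*(-2)))*0)*4040 = ((6 + (-1 + 2))*0)*4040 = ((6 + 1)*0)*4040 = (7*0)*4040 = 0*4040 = 0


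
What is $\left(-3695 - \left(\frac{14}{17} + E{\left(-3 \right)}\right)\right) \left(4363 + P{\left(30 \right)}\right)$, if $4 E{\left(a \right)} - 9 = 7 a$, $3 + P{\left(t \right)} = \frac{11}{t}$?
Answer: $- \frac{1368675493}{85} \approx -1.6102 \cdot 10^{7}$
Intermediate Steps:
$P{\left(t \right)} = -3 + \frac{11}{t}$
$E{\left(a \right)} = \frac{9}{4} + \frac{7 a}{4}$
$\left(-3695 - \left(\frac{14}{17} + E{\left(-3 \right)}\right)\right) \left(4363 + P{\left(30 \right)}\right) = \left(-3695 - \left(\frac{9}{4} - \frac{21}{4} + \frac{14}{17}\right)\right) \left(4363 - \left(3 - \frac{11}{30}\right)\right) = \left(-3695 + \left(266 \left(- \frac{1}{323}\right) - \left(\frac{9}{4} - \frac{21}{4}\right)\right)\right) \left(4363 + \left(-3 + 11 \cdot \frac{1}{30}\right)\right) = \left(-3695 - - \frac{37}{17}\right) \left(4363 + \left(-3 + \frac{11}{30}\right)\right) = \left(-3695 + \left(- \frac{14}{17} + 3\right)\right) \left(4363 - \frac{79}{30}\right) = \left(-3695 + \frac{37}{17}\right) \frac{130811}{30} = \left(- \frac{62778}{17}\right) \frac{130811}{30} = - \frac{1368675493}{85}$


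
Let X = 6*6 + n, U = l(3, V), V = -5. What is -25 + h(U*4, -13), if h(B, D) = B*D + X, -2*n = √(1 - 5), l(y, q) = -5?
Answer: 271 - I ≈ 271.0 - 1.0*I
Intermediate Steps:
U = -5
n = -I (n = -√(1 - 5)/2 = -I ≈ -1.0*I)
X = 36 - I (X = 6*6 - I = 36 - I ≈ 36.0 - 1.0*I)
h(B, D) = 36 - I + B*D (h(B, D) = B*D + (36 - I) = 36 - I + B*D)
-25 + h(U*4, -13) = -25 + (36 - I - 5*4*(-13)) = -25 + (36 - I - 20*(-13)) = -25 + (36 - I + 260) = -25 + (296 - I) = 271 - I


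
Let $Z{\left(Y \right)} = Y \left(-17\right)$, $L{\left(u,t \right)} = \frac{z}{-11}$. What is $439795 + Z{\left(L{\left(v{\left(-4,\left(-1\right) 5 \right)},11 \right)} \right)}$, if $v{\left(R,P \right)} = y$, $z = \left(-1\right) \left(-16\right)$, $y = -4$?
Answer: $\frac{4838017}{11} \approx 4.3982 \cdot 10^{5}$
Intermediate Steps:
$z = 16$
$v{\left(R,P \right)} = -4$
$L{\left(u,t \right)} = - \frac{16}{11}$ ($L{\left(u,t \right)} = \frac{16}{-11} = 16 \left(- \frac{1}{11}\right) = - \frac{16}{11}$)
$Z{\left(Y \right)} = - 17 Y$
$439795 + Z{\left(L{\left(v{\left(-4,\left(-1\right) 5 \right)},11 \right)} \right)} = 439795 - - \frac{272}{11} = 439795 + \frac{272}{11} = \frac{4838017}{11}$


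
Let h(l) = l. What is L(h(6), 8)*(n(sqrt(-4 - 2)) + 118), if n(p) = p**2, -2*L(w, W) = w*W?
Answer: -2688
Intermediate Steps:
L(w, W) = -W*w/2 (L(w, W) = -w*W/2 = -W*w/2)
L(h(6), 8)*(n(sqrt(-4 - 2)) + 118) = (-1/2*8*6)*((sqrt(-4 - 2))**2 + 118) = -24*((sqrt(-6))**2 + 118) = -24*((I*sqrt(6))**2 + 118) = -24*(-6 + 118) = -24*112 = -2688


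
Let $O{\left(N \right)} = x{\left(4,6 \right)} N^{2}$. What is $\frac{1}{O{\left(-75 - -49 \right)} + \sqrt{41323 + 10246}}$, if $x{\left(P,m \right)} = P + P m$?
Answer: $\frac{2704}{51173945} - \frac{\sqrt{51569}}{358217615} \approx 5.2205 \cdot 10^{-5}$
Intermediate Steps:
$O{\left(N \right)} = 28 N^{2}$ ($O{\left(N \right)} = 4 \left(1 + 6\right) N^{2} = 4 \cdot 7 N^{2} = 28 N^{2}$)
$\frac{1}{O{\left(-75 - -49 \right)} + \sqrt{41323 + 10246}} = \frac{1}{28 \left(-75 - -49\right)^{2} + \sqrt{41323 + 10246}} = \frac{1}{28 \left(-75 + 49\right)^{2} + \sqrt{51569}} = \frac{1}{28 \left(-26\right)^{2} + \sqrt{51569}} = \frac{1}{28 \cdot 676 + \sqrt{51569}} = \frac{1}{18928 + \sqrt{51569}}$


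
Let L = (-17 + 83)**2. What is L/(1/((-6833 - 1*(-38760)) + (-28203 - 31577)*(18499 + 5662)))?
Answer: -6291425916468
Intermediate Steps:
L = 4356 (L = 66**2 = 4356)
L/(1/((-6833 - 1*(-38760)) + (-28203 - 31577)*(18499 + 5662))) = 4356/(1/((-6833 - 1*(-38760)) + (-28203 - 31577)*(18499 + 5662))) = 4356/(1/((-6833 + 38760) - 59780*24161)) = 4356/(1/(31927 - 1444344580)) = 4356/(1/(-1444312653)) = 4356/(-1/1444312653) = 4356*(-1444312653) = -6291425916468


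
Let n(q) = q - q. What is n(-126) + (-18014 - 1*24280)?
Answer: -42294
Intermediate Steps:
n(q) = 0
n(-126) + (-18014 - 1*24280) = 0 + (-18014 - 1*24280) = 0 + (-18014 - 24280) = 0 - 42294 = -42294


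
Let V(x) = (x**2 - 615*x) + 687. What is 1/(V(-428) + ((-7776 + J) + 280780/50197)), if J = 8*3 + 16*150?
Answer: 497/219547063 ≈ 2.2638e-6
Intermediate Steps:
J = 2424 (J = 24 + 2400 = 2424)
V(x) = 687 + x**2 - 615*x
1/(V(-428) + ((-7776 + J) + 280780/50197)) = 1/((687 + (-428)**2 - 615*(-428)) + ((-7776 + 2424) + 280780/50197)) = 1/((687 + 183184 + 263220) + (-5352 + 280780*(1/50197))) = 1/(447091 + (-5352 + 2780/497)) = 1/(447091 - 2657164/497) = 1/(219547063/497) = 497/219547063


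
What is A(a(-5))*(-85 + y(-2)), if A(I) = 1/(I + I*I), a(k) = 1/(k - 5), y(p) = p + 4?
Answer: 8300/9 ≈ 922.22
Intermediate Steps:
y(p) = 4 + p
a(k) = 1/(-5 + k)
A(I) = 1/(I + I²)
A(a(-5))*(-85 + y(-2)) = (1/((1/(-5 - 5))*(1 + 1/(-5 - 5))))*(-85 + (4 - 2)) = (1/((1/(-10))*(1 + 1/(-10))))*(-85 + 2) = (1/((-⅒)*(1 - ⅒)))*(-83) = -10/9/10*(-83) = -10*10/9*(-83) = -100/9*(-83) = 8300/9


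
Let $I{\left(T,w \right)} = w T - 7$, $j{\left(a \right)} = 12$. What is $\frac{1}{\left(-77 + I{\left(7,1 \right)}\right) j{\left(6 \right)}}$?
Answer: $- \frac{1}{924} \approx -0.0010823$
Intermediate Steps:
$I{\left(T,w \right)} = -7 + T w$ ($I{\left(T,w \right)} = T w - 7 = -7 + T w$)
$\frac{1}{\left(-77 + I{\left(7,1 \right)}\right) j{\left(6 \right)}} = \frac{1}{\left(-77 + \left(-7 + 7 \cdot 1\right)\right) 12} = \frac{1}{\left(-77 + \left(-7 + 7\right)\right) 12} = \frac{1}{\left(-77 + 0\right) 12} = \frac{1}{\left(-77\right) 12} = \frac{1}{-924} = - \frac{1}{924}$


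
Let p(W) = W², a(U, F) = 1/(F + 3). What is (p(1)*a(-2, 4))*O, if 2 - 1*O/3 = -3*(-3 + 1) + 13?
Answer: -51/7 ≈ -7.2857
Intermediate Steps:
a(U, F) = 1/(3 + F)
O = -51 (O = 6 - 3*(-3*(-3 + 1) + 13) = 6 - 3*(-3*(-2) + 13) = 6 - 3*(6 + 13) = 6 - 3*19 = 6 - 57 = -51)
(p(1)*a(-2, 4))*O = (1²/(3 + 4))*(-51) = (1/7)*(-51) = (1*(⅐))*(-51) = (⅐)*(-51) = -51/7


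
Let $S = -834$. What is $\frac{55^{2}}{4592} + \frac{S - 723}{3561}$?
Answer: $\frac{1207427}{5450704} \approx 0.22152$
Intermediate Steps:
$\frac{55^{2}}{4592} + \frac{S - 723}{3561} = \frac{55^{2}}{4592} + \frac{-834 - 723}{3561} = 3025 \cdot \frac{1}{4592} - \frac{519}{1187} = \frac{3025}{4592} - \frac{519}{1187} = \frac{1207427}{5450704}$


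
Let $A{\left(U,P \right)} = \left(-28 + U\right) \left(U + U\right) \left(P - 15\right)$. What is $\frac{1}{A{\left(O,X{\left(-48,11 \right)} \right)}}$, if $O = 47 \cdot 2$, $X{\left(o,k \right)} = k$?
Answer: $- \frac{1}{49632} \approx -2.0148 \cdot 10^{-5}$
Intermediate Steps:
$O = 94$
$A{\left(U,P \right)} = 2 U \left(-28 + U\right) \left(-15 + P\right)$ ($A{\left(U,P \right)} = \left(-28 + U\right) 2 U \left(-15 + P\right) = 2 U \left(-28 + U\right) \left(-15 + P\right)$)
$\frac{1}{A{\left(O,X{\left(-48,11 \right)} \right)}} = \frac{1}{2 \cdot 94 \left(420 - 308 - 1410 + 11 \cdot 94\right)} = \frac{1}{2 \cdot 94 \left(420 - 308 - 1410 + 1034\right)} = \frac{1}{2 \cdot 94 \left(-264\right)} = \frac{1}{-49632} = - \frac{1}{49632}$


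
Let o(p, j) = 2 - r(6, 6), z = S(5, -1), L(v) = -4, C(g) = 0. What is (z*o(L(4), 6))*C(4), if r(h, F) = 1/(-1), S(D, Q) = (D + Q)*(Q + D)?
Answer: 0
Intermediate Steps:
S(D, Q) = (D + Q)² (S(D, Q) = (D + Q)*(D + Q) = (D + Q)²)
z = 16 (z = (5 - 1)² = 4² = 16)
r(h, F) = -1
o(p, j) = 3 (o(p, j) = 2 - 1*(-1) = 2 + 1 = 3)
(z*o(L(4), 6))*C(4) = (16*3)*0 = 48*0 = 0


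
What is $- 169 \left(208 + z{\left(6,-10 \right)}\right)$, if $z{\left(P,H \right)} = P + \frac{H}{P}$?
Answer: $- \frac{107653}{3} \approx -35884.0$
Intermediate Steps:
$- 169 \left(208 + z{\left(6,-10 \right)}\right) = - 169 \left(208 + \left(6 - \frac{10}{6}\right)\right) = - 169 \left(208 + \left(6 - \frac{5}{3}\right)\right) = - 169 \left(208 + \frac{13}{3}\right) = \left(-169\right) \frac{637}{3} = - \frac{107653}{3}$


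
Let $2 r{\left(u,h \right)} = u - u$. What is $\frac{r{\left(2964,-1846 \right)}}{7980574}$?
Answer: $0$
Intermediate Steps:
$r{\left(u,h \right)} = 0$ ($r{\left(u,h \right)} = \frac{u - u}{2} = \frac{1}{2} \cdot 0 = 0$)
$\frac{r{\left(2964,-1846 \right)}}{7980574} = \frac{0}{7980574} = 0 \cdot \frac{1}{7980574} = 0$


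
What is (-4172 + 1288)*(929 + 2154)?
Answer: -8891372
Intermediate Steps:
(-4172 + 1288)*(929 + 2154) = -2884*3083 = -8891372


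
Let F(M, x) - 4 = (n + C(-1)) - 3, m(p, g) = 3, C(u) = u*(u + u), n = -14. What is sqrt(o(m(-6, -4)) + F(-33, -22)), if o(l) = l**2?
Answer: I*sqrt(2) ≈ 1.4142*I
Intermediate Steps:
C(u) = 2*u**2 (C(u) = u*(2*u) = 2*u**2)
F(M, x) = -11 (F(M, x) = 4 + ((-14 + 2*(-1)**2) - 3) = 4 + ((-14 + 2*1) - 3) = 4 + ((-14 + 2) - 3) = 4 + (-12 - 3) = 4 - 15 = -11)
sqrt(o(m(-6, -4)) + F(-33, -22)) = sqrt(3**2 - 11) = sqrt(9 - 11) = sqrt(-2) = I*sqrt(2)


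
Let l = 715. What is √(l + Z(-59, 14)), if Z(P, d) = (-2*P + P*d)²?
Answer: √501979 ≈ 708.50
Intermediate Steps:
√(l + Z(-59, 14)) = √(715 + (-59)²*(-2 + 14)²) = √(715 + 3481*12²) = √(715 + 3481*144) = √(715 + 501264) = √501979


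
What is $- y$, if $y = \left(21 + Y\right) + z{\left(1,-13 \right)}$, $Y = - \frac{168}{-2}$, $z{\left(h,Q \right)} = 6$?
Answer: $-111$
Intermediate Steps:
$Y = 84$ ($Y = \left(-168\right) \left(- \frac{1}{2}\right) = 84$)
$y = 111$ ($y = \left(21 + 84\right) + 6 = 105 + 6 = 111$)
$- y = \left(-1\right) 111 = -111$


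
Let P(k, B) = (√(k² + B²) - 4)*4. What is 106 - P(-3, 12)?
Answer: 122 - 12*√17 ≈ 72.523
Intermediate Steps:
P(k, B) = -16 + 4*√(B² + k²) (P(k, B) = (√(B² + k²) - 4)*4 = (-4 + √(B² + k²))*4 = -16 + 4*√(B² + k²))
106 - P(-3, 12) = 106 - (-16 + 4*√(12² + (-3)²)) = 106 - (-16 + 4*√(144 + 9)) = 106 - (-16 + 4*√153) = 106 - (-16 + 4*(3*√17)) = 106 - (-16 + 12*√17) = 106 + (16 - 12*√17) = 122 - 12*√17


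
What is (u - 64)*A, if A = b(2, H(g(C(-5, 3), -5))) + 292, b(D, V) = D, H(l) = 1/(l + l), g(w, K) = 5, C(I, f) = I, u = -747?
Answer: -238434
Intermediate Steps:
H(l) = 1/(2*l)
A = 294 (A = 2 + 292 = 294)
(u - 64)*A = (-747 - 64)*294 = -811*294 = -238434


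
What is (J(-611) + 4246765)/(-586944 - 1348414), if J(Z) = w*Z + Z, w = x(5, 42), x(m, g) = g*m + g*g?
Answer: -1520020/967679 ≈ -1.5708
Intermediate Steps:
x(m, g) = g² + g*m (x(m, g) = g*m + g² = g² + g*m)
w = 1974 (w = 42*(42 + 5) = 42*47 = 1974)
J(Z) = 1975*Z (J(Z) = 1974*Z + Z = 1975*Z)
(J(-611) + 4246765)/(-586944 - 1348414) = (1975*(-611) + 4246765)/(-586944 - 1348414) = (-1206725 + 4246765)/(-1935358) = 3040040*(-1/1935358) = -1520020/967679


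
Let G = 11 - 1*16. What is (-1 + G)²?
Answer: 36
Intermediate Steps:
G = -5 (G = 11 - 16 = -5)
(-1 + G)² = (-1 - 5)² = (-6)² = 36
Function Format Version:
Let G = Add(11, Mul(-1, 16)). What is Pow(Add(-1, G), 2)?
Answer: 36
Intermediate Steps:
G = -5 (G = Add(11, -16) = -5)
Pow(Add(-1, G), 2) = Pow(Add(-1, -5), 2) = Pow(-6, 2) = 36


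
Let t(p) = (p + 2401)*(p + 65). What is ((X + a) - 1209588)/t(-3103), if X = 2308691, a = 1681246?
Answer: 71291/54684 ≈ 1.3037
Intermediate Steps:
t(p) = (65 + p)*(2401 + p) (t(p) = (2401 + p)*(65 + p) = (65 + p)*(2401 + p))
((X + a) - 1209588)/t(-3103) = ((2308691 + 1681246) - 1209588)/(156065 + (-3103)² + 2466*(-3103)) = (3989937 - 1209588)/(156065 + 9628609 - 7651998) = 2780349/2132676 = 2780349*(1/2132676) = 71291/54684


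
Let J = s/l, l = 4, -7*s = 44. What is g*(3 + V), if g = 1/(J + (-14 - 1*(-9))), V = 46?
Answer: -343/46 ≈ -7.4565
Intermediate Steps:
s = -44/7 (s = -⅐*44 = -44/7 ≈ -6.2857)
J = -11/7 (J = -44/7/4 = -44/7*¼ = -11/7 ≈ -1.5714)
g = -7/46 (g = 1/(-11/7 + (-14 - 1*(-9))) = 1/(-11/7 + (-14 + 9)) = 1/(-11/7 - 5) = 1/(-46/7) = -7/46 ≈ -0.15217)
g*(3 + V) = -7*(3 + 46)/46 = -7/46*49 = -343/46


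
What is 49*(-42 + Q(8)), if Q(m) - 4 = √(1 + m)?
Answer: -1715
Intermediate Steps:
Q(m) = 4 + √(1 + m)
49*(-42 + Q(8)) = 49*(-42 + (4 + √(1 + 8))) = 49*(-42 + (4 + √9)) = 49*(-42 + (4 + 3)) = 49*(-42 + 7) = 49*(-35) = -1715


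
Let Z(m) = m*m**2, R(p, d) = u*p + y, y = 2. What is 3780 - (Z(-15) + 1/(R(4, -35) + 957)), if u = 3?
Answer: 6947504/971 ≈ 7155.0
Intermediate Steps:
R(p, d) = 2 + 3*p (R(p, d) = 3*p + 2 = 2 + 3*p)
Z(m) = m**3
3780 - (Z(-15) + 1/(R(4, -35) + 957)) = 3780 - ((-15)**3 + 1/((2 + 3*4) + 957)) = 3780 - (-3375 + 1/((2 + 12) + 957)) = 3780 - (-3375 + 1/(14 + 957)) = 3780 - (-3375 + 1/971) = 3780 - 1*(-3277124/971) = 3780 + 3277124/971 = 6947504/971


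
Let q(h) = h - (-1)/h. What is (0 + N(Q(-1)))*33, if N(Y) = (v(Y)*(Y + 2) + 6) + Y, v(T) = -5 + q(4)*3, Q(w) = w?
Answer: 1683/4 ≈ 420.75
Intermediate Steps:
q(h) = h + 1/h
v(T) = 31/4 (v(T) = -5 + (4 + 1/4)*3 = -5 + (4 + ¼)*3 = -5 + (17/4)*3 = -5 + 51/4 = 31/4)
N(Y) = 43/2 + 35*Y/4 (N(Y) = (31*(Y + 2)/4 + 6) + Y = (31*(2 + Y)/4 + 6) + Y = ((31/2 + 31*Y/4) + 6) + Y = (43/2 + 31*Y/4) + Y = 43/2 + 35*Y/4)
(0 + N(Q(-1)))*33 = (0 + (43/2 + (35/4)*(-1)))*33 = (0 + (43/2 - 35/4))*33 = (0 + 51/4)*33 = (51/4)*33 = 1683/4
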